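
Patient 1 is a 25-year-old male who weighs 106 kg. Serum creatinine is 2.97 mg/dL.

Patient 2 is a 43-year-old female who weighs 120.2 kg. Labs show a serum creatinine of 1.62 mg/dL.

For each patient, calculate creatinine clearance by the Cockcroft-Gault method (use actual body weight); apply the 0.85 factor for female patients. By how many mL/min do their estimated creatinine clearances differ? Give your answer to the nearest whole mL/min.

28 mL/min

Patient 1: CrCl = (140 − 25) × 106 / (72 × 2.97) = 12190.0 / 213.84 ≈ 57.0 mL/min
Patient 2: CrCl = (140 − 43) × 120.2 / (72 × 1.62) × 0.85 = 11659.4 / 116.64 × 0.85 ≈ 85.0 mL/min
|57.0 − 85.0| = 28.0 mL/min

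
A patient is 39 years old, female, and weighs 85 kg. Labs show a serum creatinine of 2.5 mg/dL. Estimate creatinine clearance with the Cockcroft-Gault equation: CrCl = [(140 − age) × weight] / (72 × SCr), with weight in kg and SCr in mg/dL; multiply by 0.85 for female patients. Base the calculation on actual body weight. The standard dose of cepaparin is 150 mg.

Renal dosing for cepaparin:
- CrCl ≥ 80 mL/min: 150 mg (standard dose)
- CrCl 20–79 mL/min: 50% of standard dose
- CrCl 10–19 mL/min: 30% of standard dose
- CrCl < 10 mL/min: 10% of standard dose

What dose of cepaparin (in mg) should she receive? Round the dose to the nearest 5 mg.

CrCl = (140 − 39) × 85 / (72 × 2.5) × 0.85 = 8585.0 / 180.00 × 0.85 ≈ 40.5 mL/min
CrCl ≈ 41 mL/min → bracket 20–79 mL/min.
50% of 150 mg = 75 mg

75 mg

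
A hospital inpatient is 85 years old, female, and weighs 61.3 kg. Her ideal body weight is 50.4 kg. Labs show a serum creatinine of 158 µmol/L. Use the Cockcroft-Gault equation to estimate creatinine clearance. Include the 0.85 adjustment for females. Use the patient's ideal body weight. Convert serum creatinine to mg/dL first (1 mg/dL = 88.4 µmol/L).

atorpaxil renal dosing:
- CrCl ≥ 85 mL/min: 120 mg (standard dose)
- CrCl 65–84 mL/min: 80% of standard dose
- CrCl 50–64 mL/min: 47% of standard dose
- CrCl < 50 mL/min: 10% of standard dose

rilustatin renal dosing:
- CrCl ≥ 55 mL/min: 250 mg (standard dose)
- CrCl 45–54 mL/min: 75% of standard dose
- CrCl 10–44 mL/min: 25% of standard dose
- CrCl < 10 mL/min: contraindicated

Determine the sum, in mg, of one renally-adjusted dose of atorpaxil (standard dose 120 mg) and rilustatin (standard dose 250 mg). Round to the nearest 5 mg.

SCr = 158 / 88.4 = 1.787 mg/dL
CrCl = (140 − 85) × 50.4 / (72 × 1.787) × 0.85 = 2772.0 / 128.66 × 0.85 ≈ 18.3 mL/min
CrCl ≈ 18 mL/min.
atorpaxil: < 50 mL/min → 10% of 120 mg = 12 mg.
rilustatin: 10–44 mL/min → 25% of 250 mg = 62.5 mg.
Total = 12 + 62.5 = 74.5 mg.

75 mg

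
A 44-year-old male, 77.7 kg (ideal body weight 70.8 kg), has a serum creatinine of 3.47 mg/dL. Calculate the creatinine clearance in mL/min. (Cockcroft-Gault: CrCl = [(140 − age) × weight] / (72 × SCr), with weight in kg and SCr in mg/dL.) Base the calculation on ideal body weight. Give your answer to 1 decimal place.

CrCl = (140 − 44) × 70.8 / (72 × 3.47) = 6796.8 / 249.84 ≈ 27.2 mL/min

27.2 mL/min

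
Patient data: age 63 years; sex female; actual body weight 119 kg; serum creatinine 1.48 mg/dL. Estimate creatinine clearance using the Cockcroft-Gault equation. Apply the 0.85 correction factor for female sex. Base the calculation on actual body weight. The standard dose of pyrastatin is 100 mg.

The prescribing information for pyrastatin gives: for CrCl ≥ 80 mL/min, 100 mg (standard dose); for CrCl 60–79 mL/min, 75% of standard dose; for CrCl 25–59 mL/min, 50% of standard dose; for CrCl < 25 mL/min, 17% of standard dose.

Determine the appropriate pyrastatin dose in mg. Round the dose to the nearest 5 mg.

75 mg

CrCl = (140 − 63) × 119 / (72 × 1.48) × 0.85 = 9163.0 / 106.56 × 0.85 ≈ 73.1 mL/min
CrCl ≈ 73 mL/min → bracket 60–79 mL/min.
75% of 100 mg = 75 mg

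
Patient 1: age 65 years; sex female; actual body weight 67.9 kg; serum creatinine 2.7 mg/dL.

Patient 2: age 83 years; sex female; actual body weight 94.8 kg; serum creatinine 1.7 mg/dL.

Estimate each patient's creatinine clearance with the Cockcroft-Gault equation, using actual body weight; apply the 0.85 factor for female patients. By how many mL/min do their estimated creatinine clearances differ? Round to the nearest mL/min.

15 mL/min

Patient 1: CrCl = (140 − 65) × 67.9 / (72 × 2.7) × 0.85 = 5092.5 / 194.40 × 0.85 ≈ 22.3 mL/min
Patient 2: CrCl = (140 − 83) × 94.8 / (72 × 1.7) × 0.85 = 5403.6 / 122.40 × 0.85 ≈ 37.5 mL/min
|22.3 − 37.5| = 15.2 mL/min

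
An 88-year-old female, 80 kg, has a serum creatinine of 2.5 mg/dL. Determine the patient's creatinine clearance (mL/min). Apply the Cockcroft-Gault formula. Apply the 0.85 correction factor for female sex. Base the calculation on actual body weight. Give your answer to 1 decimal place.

19.6 mL/min

CrCl = (140 − 88) × 80 / (72 × 2.5) × 0.85 = 4160.0 / 180.00 × 0.85 ≈ 19.6 mL/min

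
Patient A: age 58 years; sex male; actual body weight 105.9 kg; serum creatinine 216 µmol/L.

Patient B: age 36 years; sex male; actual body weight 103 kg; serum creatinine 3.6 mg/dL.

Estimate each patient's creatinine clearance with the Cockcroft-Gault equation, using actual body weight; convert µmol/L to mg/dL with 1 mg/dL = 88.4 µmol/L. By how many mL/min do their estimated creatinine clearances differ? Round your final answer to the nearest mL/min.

Patient A: SCr = 216 / 88.4 = 2.443 mg/dL
Patient A: CrCl = (140 − 58) × 105.9 / (72 × 2.443) = 8683.8 / 175.90 ≈ 49.4 mL/min
Patient B: CrCl = (140 − 36) × 103 / (72 × 3.6) = 10712.0 / 259.20 ≈ 41.3 mL/min
|49.4 − 41.3| = 8.1 mL/min

8 mL/min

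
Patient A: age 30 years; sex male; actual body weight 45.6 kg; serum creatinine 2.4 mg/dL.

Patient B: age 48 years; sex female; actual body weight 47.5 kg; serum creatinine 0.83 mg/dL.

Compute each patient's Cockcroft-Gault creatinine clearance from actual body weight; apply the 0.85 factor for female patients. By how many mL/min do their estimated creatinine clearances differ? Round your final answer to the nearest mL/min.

33 mL/min

Patient A: CrCl = (140 − 30) × 45.6 / (72 × 2.4) = 5016.0 / 172.80 ≈ 29.0 mL/min
Patient B: CrCl = (140 − 48) × 47.5 / (72 × 0.83) × 0.85 = 4370.0 / 59.76 × 0.85 ≈ 62.2 mL/min
|29.0 − 62.2| = 33.2 mL/min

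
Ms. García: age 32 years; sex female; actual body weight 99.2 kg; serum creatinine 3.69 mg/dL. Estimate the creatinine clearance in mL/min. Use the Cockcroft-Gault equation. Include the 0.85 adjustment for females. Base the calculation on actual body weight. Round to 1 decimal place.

34.3 mL/min

CrCl = (140 − 32) × 99.2 / (72 × 3.69) × 0.85 = 10713.6 / 265.68 × 0.85 ≈ 34.3 mL/min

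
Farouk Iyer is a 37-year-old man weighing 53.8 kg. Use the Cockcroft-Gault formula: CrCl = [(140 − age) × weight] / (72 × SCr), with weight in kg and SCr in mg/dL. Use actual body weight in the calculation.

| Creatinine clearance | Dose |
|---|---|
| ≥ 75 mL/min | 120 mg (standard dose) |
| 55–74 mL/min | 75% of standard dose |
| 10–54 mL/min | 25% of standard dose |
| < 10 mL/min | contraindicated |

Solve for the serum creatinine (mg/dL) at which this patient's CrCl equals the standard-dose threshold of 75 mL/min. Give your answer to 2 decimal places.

1.03 mg/dL

Standard dose requires CrCl ≥ 75 mL/min.
Set (140 − 37) × 53.8 / (72 × SCr) = 75
SCr = (140 − 37) × 53.8 / (72 × 75) = 1.026 mg/dL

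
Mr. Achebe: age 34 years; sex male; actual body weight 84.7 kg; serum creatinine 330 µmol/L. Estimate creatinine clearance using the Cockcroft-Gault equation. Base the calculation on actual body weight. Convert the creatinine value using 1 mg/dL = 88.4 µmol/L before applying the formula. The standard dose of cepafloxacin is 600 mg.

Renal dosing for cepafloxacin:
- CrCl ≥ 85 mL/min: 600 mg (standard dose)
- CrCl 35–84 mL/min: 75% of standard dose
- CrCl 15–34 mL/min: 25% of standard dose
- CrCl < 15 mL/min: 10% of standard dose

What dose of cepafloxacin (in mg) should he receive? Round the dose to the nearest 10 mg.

SCr = 330 / 88.4 = 3.733 mg/dL
CrCl = (140 − 34) × 84.7 / (72 × 3.733) = 8978.2 / 268.78 ≈ 33.4 mL/min
CrCl ≈ 33 mL/min → bracket 15–34 mL/min.
25% of 600 mg = 150 mg

150 mg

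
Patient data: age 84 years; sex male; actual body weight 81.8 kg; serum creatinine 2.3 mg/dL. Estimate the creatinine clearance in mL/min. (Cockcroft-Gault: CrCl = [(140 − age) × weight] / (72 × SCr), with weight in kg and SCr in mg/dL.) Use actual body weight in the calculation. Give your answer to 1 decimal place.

27.7 mL/min

CrCl = (140 − 84) × 81.8 / (72 × 2.3) = 4580.8 / 165.60 ≈ 27.7 mL/min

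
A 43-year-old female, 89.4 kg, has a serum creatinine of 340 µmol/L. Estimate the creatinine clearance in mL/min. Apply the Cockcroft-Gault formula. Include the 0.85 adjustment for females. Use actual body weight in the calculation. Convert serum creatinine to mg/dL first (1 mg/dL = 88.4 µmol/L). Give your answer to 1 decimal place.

26.6 mL/min

SCr = 340 / 88.4 = 3.846 mg/dL
CrCl = (140 − 43) × 89.4 / (72 × 3.846) × 0.85 = 8671.8 / 276.91 × 0.85 ≈ 26.6 mL/min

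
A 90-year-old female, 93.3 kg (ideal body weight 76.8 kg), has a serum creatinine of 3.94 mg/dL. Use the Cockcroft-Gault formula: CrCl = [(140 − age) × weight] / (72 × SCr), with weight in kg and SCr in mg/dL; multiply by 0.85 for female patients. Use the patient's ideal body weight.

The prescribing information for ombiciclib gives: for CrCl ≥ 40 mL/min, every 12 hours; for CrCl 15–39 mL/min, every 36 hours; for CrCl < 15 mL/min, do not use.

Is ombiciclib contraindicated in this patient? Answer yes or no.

yes

CrCl = (140 − 90) × 76.8 / (72 × 3.94) × 0.85 = 3840.0 / 283.68 × 0.85 ≈ 11.5 mL/min
CrCl ≈ 12 mL/min, which is < 15 mL/min.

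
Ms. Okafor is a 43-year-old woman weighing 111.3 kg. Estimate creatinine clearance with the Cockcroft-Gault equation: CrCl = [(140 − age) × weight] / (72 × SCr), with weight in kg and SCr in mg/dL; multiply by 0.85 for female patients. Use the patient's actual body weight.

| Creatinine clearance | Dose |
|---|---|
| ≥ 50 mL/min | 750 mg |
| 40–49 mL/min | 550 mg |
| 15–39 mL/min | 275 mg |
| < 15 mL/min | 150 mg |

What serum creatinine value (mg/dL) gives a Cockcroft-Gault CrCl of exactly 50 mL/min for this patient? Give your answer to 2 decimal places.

Standard dose requires CrCl ≥ 50 mL/min.
Set (140 − 43) × 111.3 × 0.85 / (72 × SCr) = 50
SCr = (140 − 43) × 111.3 × 0.85 / (72 × 50) = 2.549 mg/dL

2.55 mg/dL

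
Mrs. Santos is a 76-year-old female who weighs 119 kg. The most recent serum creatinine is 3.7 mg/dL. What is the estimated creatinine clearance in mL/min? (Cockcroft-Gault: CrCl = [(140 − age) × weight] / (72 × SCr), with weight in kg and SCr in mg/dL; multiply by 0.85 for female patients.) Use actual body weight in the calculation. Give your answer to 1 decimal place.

CrCl = (140 − 76) × 119 / (72 × 3.7) × 0.85 = 7616.0 / 266.40 × 0.85 ≈ 24.3 mL/min

24.3 mL/min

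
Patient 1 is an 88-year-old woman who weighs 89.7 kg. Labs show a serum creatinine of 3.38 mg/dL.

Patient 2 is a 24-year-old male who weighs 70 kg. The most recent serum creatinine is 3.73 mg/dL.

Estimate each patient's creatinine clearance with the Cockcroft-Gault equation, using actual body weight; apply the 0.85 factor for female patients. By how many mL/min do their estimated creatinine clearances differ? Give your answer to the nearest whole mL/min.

14 mL/min

Patient 1: CrCl = (140 − 88) × 89.7 / (72 × 3.38) × 0.85 = 4664.4 / 243.36 × 0.85 ≈ 16.3 mL/min
Patient 2: CrCl = (140 − 24) × 70 / (72 × 3.73) = 8120.0 / 268.56 ≈ 30.2 mL/min
|16.3 − 30.2| = 13.9 mL/min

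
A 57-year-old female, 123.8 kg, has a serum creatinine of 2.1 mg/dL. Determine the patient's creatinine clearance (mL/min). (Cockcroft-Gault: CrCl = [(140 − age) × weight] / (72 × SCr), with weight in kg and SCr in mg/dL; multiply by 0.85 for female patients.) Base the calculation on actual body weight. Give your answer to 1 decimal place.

57.8 mL/min

CrCl = (140 − 57) × 123.8 / (72 × 2.1) × 0.85 = 10275.4 / 151.20 × 0.85 ≈ 57.8 mL/min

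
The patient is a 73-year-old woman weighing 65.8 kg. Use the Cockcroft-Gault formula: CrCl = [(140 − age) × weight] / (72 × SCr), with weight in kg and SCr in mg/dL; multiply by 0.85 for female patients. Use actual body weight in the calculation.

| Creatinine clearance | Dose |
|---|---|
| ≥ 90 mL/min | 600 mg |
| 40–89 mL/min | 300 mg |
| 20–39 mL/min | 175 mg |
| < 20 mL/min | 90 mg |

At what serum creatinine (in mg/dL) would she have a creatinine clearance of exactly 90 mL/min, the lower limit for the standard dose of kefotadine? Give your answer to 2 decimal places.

0.58 mg/dL

Standard dose requires CrCl ≥ 90 mL/min.
Set (140 − 73) × 65.8 × 0.85 / (72 × SCr) = 90
SCr = (140 − 73) × 65.8 × 0.85 / (72 × 90) = 0.578 mg/dL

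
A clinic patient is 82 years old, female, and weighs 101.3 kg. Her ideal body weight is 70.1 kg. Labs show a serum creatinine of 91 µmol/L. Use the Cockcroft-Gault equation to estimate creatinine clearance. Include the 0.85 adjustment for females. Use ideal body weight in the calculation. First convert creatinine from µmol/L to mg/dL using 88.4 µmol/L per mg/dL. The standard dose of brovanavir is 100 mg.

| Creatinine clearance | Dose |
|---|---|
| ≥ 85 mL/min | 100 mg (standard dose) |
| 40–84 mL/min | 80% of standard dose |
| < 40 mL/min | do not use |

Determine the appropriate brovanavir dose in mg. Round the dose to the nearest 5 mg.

SCr = 91 / 88.4 = 1.029 mg/dL
CrCl = (140 − 82) × 70.1 / (72 × 1.029) × 0.85 = 4065.8 / 74.09 × 0.85 ≈ 46.6 mL/min
CrCl ≈ 47 mL/min → bracket 40–84 mL/min.
80% of 100 mg = 80 mg

80 mg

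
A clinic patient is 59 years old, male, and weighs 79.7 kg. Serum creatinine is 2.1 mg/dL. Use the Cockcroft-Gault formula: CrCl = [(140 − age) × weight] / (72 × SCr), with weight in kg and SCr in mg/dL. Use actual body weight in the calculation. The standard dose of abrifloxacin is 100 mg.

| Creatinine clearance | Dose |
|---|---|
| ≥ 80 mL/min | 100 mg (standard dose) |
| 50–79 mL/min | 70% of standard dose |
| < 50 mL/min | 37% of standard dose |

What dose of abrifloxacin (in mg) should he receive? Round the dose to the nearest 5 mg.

35 mg

CrCl = (140 − 59) × 79.7 / (72 × 2.1) = 6455.7 / 151.20 ≈ 42.7 mL/min
CrCl ≈ 43 mL/min → bracket < 50 mL/min.
37% of 100 mg = 37 mg → 35 mg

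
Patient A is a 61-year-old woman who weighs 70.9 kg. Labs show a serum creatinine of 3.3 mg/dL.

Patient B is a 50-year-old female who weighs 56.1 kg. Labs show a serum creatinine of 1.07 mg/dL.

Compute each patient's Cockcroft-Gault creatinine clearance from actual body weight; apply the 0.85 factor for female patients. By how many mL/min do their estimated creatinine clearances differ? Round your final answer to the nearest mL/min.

Patient A: CrCl = (140 − 61) × 70.9 / (72 × 3.3) × 0.85 = 5601.1 / 237.60 × 0.85 ≈ 20.0 mL/min
Patient B: CrCl = (140 − 50) × 56.1 / (72 × 1.07) × 0.85 = 5049.0 / 77.04 × 0.85 ≈ 55.7 mL/min
|20.0 − 55.7| = 35.7 mL/min

36 mL/min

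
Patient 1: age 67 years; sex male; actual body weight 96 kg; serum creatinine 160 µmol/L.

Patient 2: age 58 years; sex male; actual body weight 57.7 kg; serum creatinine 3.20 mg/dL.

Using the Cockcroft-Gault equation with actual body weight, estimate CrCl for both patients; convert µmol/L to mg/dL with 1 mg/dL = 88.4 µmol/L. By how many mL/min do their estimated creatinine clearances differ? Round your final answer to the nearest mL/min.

33 mL/min

Patient 1: SCr = 160 / 88.4 = 1.81 mg/dL
Patient 1: CrCl = (140 − 67) × 96 / (72 × 1.81) = 7008.0 / 130.32 ≈ 53.8 mL/min
Patient 2: CrCl = (140 − 58) × 57.7 / (72 × 3.2) = 4731.4 / 230.40 ≈ 20.5 mL/min
|53.8 − 20.5| = 33.3 mL/min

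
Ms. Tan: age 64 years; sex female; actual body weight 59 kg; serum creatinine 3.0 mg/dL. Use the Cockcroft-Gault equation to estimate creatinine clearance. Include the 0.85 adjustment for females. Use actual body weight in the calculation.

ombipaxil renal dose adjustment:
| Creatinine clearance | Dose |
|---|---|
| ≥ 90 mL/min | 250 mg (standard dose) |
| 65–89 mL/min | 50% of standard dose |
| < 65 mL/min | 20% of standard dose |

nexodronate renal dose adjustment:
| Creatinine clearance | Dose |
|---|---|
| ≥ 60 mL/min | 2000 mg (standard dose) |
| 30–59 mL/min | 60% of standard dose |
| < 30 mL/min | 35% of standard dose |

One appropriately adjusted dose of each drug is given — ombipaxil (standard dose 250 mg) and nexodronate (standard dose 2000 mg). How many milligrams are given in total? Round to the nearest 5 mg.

750 mg

CrCl = (140 − 64) × 59 / (72 × 3) × 0.85 = 4484.0 / 216.00 × 0.85 ≈ 17.6 mL/min
CrCl ≈ 18 mL/min.
ombipaxil: < 65 mL/min → 20% of 250 mg = 50 mg.
nexodronate: < 30 mL/min → 35% of 2000 mg = 700 mg.
Total = 50 + 700 = 750 mg.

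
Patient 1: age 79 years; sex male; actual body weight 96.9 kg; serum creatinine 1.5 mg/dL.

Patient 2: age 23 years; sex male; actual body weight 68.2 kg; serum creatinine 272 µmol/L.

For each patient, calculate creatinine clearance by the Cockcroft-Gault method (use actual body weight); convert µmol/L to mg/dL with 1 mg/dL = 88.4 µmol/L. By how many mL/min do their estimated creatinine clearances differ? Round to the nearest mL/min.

Patient 1: CrCl = (140 − 79) × 96.9 / (72 × 1.5) = 5910.9 / 108.00 ≈ 54.7 mL/min
Patient 2: SCr = 272 / 88.4 = 3.077 mg/dL
Patient 2: CrCl = (140 − 23) × 68.2 / (72 × 3.077) = 7979.4 / 221.54 ≈ 36.0 mL/min
|54.7 − 36.0| = 18.7 mL/min

19 mL/min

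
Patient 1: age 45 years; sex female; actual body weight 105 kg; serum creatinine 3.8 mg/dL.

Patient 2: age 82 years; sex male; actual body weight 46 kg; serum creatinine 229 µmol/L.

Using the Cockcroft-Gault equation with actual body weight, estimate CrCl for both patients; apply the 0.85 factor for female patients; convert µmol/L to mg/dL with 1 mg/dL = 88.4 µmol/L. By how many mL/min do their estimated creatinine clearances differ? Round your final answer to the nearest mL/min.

Patient 1: CrCl = (140 − 45) × 105 / (72 × 3.8) × 0.85 = 9975.0 / 273.60 × 0.85 ≈ 31.0 mL/min
Patient 2: SCr = 229 / 88.4 = 2.59 mg/dL
Patient 2: CrCl = (140 − 82) × 46 / (72 × 2.59) = 2668.0 / 186.48 ≈ 14.3 mL/min
|31.0 − 14.3| = 16.7 mL/min

17 mL/min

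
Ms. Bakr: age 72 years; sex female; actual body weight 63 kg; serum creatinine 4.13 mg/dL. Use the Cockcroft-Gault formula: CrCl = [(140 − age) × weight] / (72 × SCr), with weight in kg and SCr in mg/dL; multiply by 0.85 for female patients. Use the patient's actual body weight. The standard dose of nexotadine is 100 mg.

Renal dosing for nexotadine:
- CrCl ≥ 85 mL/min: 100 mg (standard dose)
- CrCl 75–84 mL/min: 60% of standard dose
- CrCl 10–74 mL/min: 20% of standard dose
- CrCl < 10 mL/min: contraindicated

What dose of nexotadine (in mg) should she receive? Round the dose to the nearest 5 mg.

CrCl = (140 − 72) × 63 / (72 × 4.13) × 0.85 = 4284.0 / 297.36 × 0.85 ≈ 12.2 mL/min
CrCl ≈ 12 mL/min → bracket 10–74 mL/min.
20% of 100 mg = 20 mg

20 mg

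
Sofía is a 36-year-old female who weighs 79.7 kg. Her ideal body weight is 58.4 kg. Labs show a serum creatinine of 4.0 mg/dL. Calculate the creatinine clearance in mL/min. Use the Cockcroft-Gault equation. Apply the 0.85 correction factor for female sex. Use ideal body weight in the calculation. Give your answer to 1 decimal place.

17.9 mL/min

CrCl = (140 − 36) × 58.4 / (72 × 4) × 0.85 = 6073.6 / 288.00 × 0.85 ≈ 17.9 mL/min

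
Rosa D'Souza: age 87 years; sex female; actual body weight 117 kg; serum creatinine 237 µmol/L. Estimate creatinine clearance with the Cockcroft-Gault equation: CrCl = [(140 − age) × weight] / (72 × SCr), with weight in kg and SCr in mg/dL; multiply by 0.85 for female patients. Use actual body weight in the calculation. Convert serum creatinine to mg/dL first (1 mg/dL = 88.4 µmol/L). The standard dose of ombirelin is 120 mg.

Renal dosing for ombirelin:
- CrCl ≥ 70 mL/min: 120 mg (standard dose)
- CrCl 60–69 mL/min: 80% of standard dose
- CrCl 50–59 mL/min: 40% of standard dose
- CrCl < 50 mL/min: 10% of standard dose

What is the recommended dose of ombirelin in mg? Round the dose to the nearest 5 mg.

10 mg

SCr = 237 / 88.4 = 2.681 mg/dL
CrCl = (140 − 87) × 117 / (72 × 2.681) × 0.85 = 6201.0 / 193.03 × 0.85 ≈ 27.3 mL/min
CrCl ≈ 27 mL/min → bracket < 50 mL/min.
10% of 120 mg = 12 mg → 10 mg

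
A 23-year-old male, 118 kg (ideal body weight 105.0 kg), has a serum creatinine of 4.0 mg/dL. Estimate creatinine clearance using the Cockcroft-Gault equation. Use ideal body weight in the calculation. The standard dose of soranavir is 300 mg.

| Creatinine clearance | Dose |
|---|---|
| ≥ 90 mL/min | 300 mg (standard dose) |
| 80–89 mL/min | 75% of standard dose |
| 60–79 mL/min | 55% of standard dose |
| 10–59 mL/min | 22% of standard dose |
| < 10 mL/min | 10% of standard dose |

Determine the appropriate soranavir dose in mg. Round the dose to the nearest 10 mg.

CrCl = (140 − 23) × 105 / (72 × 4) = 12285.0 / 288.00 ≈ 42.7 mL/min
CrCl ≈ 43 mL/min → bracket 10–59 mL/min.
22% of 300 mg = 66 mg → 70 mg

70 mg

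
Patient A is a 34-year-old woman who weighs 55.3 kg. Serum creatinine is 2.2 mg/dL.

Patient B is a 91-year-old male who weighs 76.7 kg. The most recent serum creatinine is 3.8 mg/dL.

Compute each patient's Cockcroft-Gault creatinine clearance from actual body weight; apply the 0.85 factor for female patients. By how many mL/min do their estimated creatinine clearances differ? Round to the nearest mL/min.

18 mL/min

Patient A: CrCl = (140 − 34) × 55.3 / (72 × 2.2) × 0.85 = 5861.8 / 158.40 × 0.85 ≈ 31.5 mL/min
Patient B: CrCl = (140 − 91) × 76.7 / (72 × 3.8) = 3758.3 / 273.60 ≈ 13.7 mL/min
|31.5 − 13.7| = 17.8 mL/min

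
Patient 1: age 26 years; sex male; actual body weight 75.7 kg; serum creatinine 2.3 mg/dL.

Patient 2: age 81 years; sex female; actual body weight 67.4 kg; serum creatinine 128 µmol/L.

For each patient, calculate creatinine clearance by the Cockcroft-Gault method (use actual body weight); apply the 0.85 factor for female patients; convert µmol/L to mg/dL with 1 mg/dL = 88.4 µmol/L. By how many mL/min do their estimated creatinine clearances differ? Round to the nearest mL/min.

20 mL/min

Patient 1: CrCl = (140 − 26) × 75.7 / (72 × 2.3) = 8629.8 / 165.60 ≈ 52.1 mL/min
Patient 2: SCr = 128 / 88.4 = 1.448 mg/dL
Patient 2: CrCl = (140 − 81) × 67.4 / (72 × 1.448) × 0.85 = 3976.6 / 104.26 × 0.85 ≈ 32.4 mL/min
|52.1 − 32.4| = 19.7 mL/min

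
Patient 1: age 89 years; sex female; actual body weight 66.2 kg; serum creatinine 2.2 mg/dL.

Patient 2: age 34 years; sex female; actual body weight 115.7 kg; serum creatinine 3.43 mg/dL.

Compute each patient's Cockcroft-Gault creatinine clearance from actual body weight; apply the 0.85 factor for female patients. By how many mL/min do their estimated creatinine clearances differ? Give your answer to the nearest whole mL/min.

Patient 1: CrCl = (140 − 89) × 66.2 / (72 × 2.2) × 0.85 = 3376.2 / 158.40 × 0.85 ≈ 18.1 mL/min
Patient 2: CrCl = (140 − 34) × 115.7 / (72 × 3.43) × 0.85 = 12264.2 / 246.96 × 0.85 ≈ 42.2 mL/min
|18.1 − 42.2| = 24.1 mL/min

24 mL/min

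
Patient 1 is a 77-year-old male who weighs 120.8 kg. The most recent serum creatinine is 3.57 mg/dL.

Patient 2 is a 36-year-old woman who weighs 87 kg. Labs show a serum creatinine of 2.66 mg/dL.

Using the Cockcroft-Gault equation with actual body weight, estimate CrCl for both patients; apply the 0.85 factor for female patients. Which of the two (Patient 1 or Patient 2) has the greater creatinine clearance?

Patient 1: CrCl = (140 − 77) × 120.8 / (72 × 3.57) = 7610.4 / 257.04 ≈ 29.6 mL/min
Patient 2: CrCl = (140 − 36) × 87 / (72 × 2.66) × 0.85 = 9048.0 / 191.52 × 0.85 ≈ 40.2 mL/min
29.6 vs 40.2 mL/min → Patient 2 is higher.

Patient 2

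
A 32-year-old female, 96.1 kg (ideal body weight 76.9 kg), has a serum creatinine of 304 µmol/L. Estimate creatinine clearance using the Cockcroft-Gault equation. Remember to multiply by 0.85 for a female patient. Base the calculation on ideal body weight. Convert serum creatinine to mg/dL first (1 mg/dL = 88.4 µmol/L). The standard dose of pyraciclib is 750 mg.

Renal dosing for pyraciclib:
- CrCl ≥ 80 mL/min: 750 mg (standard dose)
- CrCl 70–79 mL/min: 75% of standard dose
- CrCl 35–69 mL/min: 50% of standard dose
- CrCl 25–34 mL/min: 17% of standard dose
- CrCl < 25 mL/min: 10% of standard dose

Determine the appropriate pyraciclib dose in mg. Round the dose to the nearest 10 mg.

130 mg

SCr = 304 / 88.4 = 3.439 mg/dL
CrCl = (140 − 32) × 76.9 / (72 × 3.439) × 0.85 = 8305.2 / 247.61 × 0.85 ≈ 28.5 mL/min
CrCl ≈ 29 mL/min → bracket 25–34 mL/min.
17% of 750 mg = 127.5 mg → 130 mg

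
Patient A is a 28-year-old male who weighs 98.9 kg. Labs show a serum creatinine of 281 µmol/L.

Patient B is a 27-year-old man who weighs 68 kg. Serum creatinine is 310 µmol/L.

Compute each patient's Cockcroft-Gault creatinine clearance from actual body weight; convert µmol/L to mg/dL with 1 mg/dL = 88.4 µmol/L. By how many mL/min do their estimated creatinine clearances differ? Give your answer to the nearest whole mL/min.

18 mL/min

Patient A: SCr = 281 / 88.4 = 3.179 mg/dL
Patient A: CrCl = (140 − 28) × 98.9 / (72 × 3.179) = 11076.8 / 228.89 ≈ 48.4 mL/min
Patient B: SCr = 310 / 88.4 = 3.507 mg/dL
Patient B: CrCl = (140 − 27) × 68 / (72 × 3.507) = 7684.0 / 252.50 ≈ 30.4 mL/min
|48.4 − 30.4| = 18.0 mL/min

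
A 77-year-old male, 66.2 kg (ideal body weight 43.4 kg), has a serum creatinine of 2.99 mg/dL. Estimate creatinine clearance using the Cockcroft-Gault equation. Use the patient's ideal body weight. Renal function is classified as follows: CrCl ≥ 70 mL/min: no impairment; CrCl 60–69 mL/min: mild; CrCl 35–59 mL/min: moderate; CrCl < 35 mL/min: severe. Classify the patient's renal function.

severe

CrCl = (140 − 77) × 43.4 / (72 × 2.99) = 2734.2 / 215.28 ≈ 12.7 mL/min
13 mL/min falls in the 'severe' range.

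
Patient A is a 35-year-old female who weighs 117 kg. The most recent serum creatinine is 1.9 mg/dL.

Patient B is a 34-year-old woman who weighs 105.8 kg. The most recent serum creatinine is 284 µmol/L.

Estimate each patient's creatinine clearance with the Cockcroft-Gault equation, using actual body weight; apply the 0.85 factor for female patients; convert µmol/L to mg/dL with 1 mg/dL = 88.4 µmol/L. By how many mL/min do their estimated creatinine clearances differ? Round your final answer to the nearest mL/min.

Patient A: CrCl = (140 − 35) × 117 / (72 × 1.9) × 0.85 = 12285.0 / 136.80 × 0.85 ≈ 76.3 mL/min
Patient B: SCr = 284 / 88.4 = 3.213 mg/dL
Patient B: CrCl = (140 − 34) × 105.8 / (72 × 3.213) × 0.85 = 11214.8 / 231.34 × 0.85 ≈ 41.2 mL/min
|76.3 − 41.2| = 35.1 mL/min

35 mL/min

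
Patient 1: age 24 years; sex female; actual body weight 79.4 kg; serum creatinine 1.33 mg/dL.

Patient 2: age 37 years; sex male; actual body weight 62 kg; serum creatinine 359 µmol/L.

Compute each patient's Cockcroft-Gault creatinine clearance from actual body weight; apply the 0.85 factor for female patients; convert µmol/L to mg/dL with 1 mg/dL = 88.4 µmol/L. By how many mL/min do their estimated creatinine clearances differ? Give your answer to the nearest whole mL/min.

60 mL/min

Patient 1: CrCl = (140 − 24) × 79.4 / (72 × 1.33) × 0.85 = 9210.4 / 95.76 × 0.85 ≈ 81.8 mL/min
Patient 2: SCr = 359 / 88.4 = 4.061 mg/dL
Patient 2: CrCl = (140 − 37) × 62 / (72 × 4.061) = 6386.0 / 292.39 ≈ 21.8 mL/min
|81.8 − 21.8| = 60.0 mL/min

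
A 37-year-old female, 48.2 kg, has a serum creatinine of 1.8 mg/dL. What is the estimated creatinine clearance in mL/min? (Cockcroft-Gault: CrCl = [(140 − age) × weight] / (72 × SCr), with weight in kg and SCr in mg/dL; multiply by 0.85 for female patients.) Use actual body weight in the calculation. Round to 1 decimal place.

32.6 mL/min

CrCl = (140 − 37) × 48.2 / (72 × 1.8) × 0.85 = 4964.6 / 129.60 × 0.85 ≈ 32.6 mL/min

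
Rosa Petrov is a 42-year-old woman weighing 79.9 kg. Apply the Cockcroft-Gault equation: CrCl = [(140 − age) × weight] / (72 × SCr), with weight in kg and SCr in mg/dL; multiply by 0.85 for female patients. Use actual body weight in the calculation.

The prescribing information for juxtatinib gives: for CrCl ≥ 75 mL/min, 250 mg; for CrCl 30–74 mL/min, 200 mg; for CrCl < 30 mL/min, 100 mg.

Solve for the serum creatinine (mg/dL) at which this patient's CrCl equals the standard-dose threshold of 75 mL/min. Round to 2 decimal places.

Standard dose requires CrCl ≥ 75 mL/min.
Set (140 − 42) × 79.9 × 0.85 / (72 × SCr) = 75
SCr = (140 − 42) × 79.9 × 0.85 / (72 × 75) = 1.233 mg/dL

1.23 mg/dL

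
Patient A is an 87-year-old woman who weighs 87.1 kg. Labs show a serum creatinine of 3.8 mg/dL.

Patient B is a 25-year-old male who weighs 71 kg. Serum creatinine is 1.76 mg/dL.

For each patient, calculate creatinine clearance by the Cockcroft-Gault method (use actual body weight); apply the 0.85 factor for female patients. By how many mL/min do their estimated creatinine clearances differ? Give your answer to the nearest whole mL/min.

50 mL/min

Patient A: CrCl = (140 − 87) × 87.1 / (72 × 3.8) × 0.85 = 4616.3 / 273.60 × 0.85 ≈ 14.3 mL/min
Patient B: CrCl = (140 − 25) × 71 / (72 × 1.76) = 8165.0 / 126.72 ≈ 64.4 mL/min
|14.3 − 64.4| = 50.1 mL/min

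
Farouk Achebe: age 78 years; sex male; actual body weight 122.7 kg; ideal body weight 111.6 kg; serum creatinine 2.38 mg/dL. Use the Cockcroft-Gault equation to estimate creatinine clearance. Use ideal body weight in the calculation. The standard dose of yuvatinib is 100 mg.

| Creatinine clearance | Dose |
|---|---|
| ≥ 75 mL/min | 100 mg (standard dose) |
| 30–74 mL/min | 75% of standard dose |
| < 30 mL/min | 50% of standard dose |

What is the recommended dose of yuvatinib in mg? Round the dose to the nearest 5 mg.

CrCl = (140 − 78) × 111.6 / (72 × 2.38) = 6919.2 / 171.36 ≈ 40.4 mL/min
CrCl ≈ 40 mL/min → bracket 30–74 mL/min.
75% of 100 mg = 75 mg

75 mg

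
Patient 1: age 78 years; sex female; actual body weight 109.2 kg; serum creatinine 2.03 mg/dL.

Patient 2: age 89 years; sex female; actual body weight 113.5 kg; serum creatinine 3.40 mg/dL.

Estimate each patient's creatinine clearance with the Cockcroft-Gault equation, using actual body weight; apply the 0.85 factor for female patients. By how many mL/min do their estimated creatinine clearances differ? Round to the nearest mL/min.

Patient 1: CrCl = (140 − 78) × 109.2 / (72 × 2.03) × 0.85 = 6770.4 / 146.16 × 0.85 ≈ 39.4 mL/min
Patient 2: CrCl = (140 − 89) × 113.5 / (72 × 3.4) × 0.85 = 5788.5 / 244.80 × 0.85 ≈ 20.1 mL/min
|39.4 − 20.1| = 19.3 mL/min

19 mL/min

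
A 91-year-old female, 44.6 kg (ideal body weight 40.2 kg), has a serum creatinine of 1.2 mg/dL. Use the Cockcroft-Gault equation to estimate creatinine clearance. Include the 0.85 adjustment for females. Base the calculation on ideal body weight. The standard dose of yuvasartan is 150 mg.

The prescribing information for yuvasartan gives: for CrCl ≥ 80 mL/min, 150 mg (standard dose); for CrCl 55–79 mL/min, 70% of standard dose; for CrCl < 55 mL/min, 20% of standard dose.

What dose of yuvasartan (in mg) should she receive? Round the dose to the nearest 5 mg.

CrCl = (140 − 91) × 40.2 / (72 × 1.2) × 0.85 = 1969.8 / 86.40 × 0.85 ≈ 19.4 mL/min
CrCl ≈ 19 mL/min → bracket < 55 mL/min.
20% of 150 mg = 30 mg

30 mg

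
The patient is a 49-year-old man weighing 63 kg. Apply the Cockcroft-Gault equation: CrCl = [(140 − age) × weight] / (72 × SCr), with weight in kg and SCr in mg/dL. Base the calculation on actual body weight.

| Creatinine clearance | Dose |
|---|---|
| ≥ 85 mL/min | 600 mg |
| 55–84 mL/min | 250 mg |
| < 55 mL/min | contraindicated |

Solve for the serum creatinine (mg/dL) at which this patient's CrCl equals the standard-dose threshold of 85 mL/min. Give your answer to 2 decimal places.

Standard dose requires CrCl ≥ 85 mL/min.
Set (140 − 49) × 63 / (72 × SCr) = 85
SCr = (140 − 49) × 63 / (72 × 85) = 0.937 mg/dL

0.94 mg/dL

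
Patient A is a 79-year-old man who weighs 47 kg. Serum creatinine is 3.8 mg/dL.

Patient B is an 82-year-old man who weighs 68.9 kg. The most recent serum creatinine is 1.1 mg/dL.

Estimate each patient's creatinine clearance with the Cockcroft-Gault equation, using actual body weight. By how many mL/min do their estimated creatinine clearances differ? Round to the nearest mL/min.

Patient A: CrCl = (140 − 79) × 47 / (72 × 3.8) = 2867.0 / 273.60 ≈ 10.5 mL/min
Patient B: CrCl = (140 − 82) × 68.9 / (72 × 1.1) = 3996.2 / 79.20 ≈ 50.5 mL/min
|10.5 − 50.5| = 40.0 mL/min

40 mL/min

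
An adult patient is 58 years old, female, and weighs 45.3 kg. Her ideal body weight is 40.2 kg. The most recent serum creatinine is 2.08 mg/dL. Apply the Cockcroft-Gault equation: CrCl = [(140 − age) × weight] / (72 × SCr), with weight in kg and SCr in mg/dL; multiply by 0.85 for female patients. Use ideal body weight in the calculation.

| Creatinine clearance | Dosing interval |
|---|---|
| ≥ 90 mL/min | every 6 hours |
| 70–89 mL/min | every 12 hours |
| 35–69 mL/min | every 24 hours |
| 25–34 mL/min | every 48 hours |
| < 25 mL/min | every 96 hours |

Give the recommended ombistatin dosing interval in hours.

CrCl = (140 − 58) × 40.2 / (72 × 2.08) × 0.85 = 3296.4 / 149.76 × 0.85 ≈ 18.7 mL/min
CrCl ≈ 19 mL/min → bracket < 25 mL/min → every 96 hours.

every 96 hours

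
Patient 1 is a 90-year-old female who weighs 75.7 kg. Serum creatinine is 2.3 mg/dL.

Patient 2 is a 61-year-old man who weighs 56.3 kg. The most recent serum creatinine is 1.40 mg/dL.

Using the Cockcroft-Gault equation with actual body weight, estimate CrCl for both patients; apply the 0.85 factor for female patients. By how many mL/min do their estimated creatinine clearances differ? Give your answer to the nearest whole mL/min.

25 mL/min

Patient 1: CrCl = (140 − 90) × 75.7 / (72 × 2.3) × 0.85 = 3785.0 / 165.60 × 0.85 ≈ 19.4 mL/min
Patient 2: CrCl = (140 − 61) × 56.3 / (72 × 1.4) = 4447.7 / 100.80 ≈ 44.1 mL/min
|19.4 − 44.1| = 24.7 mL/min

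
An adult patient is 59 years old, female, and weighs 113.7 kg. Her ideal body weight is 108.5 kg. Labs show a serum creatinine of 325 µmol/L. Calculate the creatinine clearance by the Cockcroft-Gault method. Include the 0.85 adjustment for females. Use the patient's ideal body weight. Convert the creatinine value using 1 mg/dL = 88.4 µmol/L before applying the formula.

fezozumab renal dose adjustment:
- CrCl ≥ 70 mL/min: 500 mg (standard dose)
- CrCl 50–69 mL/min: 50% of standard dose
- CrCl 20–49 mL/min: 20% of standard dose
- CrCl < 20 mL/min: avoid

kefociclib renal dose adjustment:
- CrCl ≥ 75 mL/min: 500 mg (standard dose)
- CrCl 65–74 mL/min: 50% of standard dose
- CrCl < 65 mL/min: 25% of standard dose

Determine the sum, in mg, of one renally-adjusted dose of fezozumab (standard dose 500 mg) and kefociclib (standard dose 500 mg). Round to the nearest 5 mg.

225 mg

SCr = 325 / 88.4 = 3.676 mg/dL
CrCl = (140 − 59) × 108.5 / (72 × 3.676) × 0.85 = 8788.5 / 264.67 × 0.85 ≈ 28.2 mL/min
CrCl ≈ 28 mL/min.
fezozumab: 20–49 mL/min → 20% of 500 mg = 100 mg.
kefociclib: < 65 mL/min → 25% of 500 mg = 125 mg.
Total = 100 + 125 = 225 mg.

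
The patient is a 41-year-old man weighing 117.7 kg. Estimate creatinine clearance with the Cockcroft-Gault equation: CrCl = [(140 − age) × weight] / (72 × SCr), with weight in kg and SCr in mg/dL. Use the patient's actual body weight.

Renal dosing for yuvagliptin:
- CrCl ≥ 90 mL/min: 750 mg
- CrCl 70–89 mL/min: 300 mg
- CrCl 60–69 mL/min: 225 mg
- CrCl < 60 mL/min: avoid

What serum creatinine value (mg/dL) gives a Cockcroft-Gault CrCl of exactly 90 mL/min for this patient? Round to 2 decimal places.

1.80 mg/dL

Standard dose requires CrCl ≥ 90 mL/min.
Set (140 − 41) × 117.7 / (72 × SCr) = 90
SCr = (140 − 41) × 117.7 / (72 × 90) = 1.798 mg/dL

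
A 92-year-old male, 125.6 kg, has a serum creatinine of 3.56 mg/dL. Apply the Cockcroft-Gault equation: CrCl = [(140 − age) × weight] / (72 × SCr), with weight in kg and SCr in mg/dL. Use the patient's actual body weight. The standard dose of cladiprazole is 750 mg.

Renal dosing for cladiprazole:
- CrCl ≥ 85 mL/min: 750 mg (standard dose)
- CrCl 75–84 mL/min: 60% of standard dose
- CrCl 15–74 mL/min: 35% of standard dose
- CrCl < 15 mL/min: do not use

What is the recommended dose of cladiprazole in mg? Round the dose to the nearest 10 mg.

CrCl = (140 − 92) × 125.6 / (72 × 3.56) = 6028.8 / 256.32 ≈ 23.5 mL/min
CrCl ≈ 24 mL/min → bracket 15–74 mL/min.
35% of 750 mg = 262.5 mg → 260 mg

260 mg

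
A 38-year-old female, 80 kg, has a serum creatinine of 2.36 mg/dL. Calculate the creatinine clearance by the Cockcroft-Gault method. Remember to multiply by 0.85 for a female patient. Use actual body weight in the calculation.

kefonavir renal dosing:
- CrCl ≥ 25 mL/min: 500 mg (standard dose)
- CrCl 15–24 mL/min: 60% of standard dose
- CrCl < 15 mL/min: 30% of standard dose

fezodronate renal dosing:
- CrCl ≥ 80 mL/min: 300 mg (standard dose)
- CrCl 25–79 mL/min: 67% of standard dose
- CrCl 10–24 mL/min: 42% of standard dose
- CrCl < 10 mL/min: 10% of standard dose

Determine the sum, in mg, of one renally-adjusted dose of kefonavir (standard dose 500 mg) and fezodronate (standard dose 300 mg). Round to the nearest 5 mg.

CrCl = (140 − 38) × 80 / (72 × 2.36) × 0.85 = 8160.0 / 169.92 × 0.85 ≈ 40.8 mL/min
CrCl ≈ 41 mL/min.
kefonavir: ≥ 25 mL/min → 100% of 500 mg = 500 mg.
fezodronate: 25–79 mL/min → 67% of 300 mg = 201 mg.
Total = 500 + 201 = 701 mg.

700 mg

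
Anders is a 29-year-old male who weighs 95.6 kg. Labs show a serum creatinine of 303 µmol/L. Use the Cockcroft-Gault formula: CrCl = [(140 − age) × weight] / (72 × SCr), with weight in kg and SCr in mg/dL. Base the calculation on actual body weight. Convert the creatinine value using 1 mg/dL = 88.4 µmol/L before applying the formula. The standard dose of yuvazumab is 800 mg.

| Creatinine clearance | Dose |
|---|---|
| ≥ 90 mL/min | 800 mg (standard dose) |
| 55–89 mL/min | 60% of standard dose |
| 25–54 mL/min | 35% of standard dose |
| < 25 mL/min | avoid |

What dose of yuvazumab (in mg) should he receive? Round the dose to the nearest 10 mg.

SCr = 303 / 88.4 = 3.428 mg/dL
CrCl = (140 − 29) × 95.6 / (72 × 3.428) = 10611.6 / 246.82 ≈ 43.0 mL/min
CrCl ≈ 43 mL/min → bracket 25–54 mL/min.
35% of 800 mg = 280 mg

280 mg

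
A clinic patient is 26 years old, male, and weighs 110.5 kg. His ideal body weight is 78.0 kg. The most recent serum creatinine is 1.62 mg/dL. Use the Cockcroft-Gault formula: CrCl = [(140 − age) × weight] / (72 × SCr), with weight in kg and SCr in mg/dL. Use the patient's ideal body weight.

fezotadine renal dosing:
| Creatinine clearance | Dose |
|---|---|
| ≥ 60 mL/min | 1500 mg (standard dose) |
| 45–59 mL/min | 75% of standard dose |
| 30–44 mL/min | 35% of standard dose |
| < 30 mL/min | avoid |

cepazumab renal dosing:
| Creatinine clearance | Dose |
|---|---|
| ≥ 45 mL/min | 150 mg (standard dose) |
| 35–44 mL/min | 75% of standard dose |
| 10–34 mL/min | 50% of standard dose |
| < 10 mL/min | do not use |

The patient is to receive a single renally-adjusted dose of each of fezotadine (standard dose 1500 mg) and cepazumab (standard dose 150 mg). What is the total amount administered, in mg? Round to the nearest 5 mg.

1650 mg

CrCl = (140 − 26) × 78 / (72 × 1.62) = 8892.0 / 116.64 ≈ 76.2 mL/min
CrCl ≈ 76 mL/min.
fezotadine: ≥ 60 mL/min → 100% of 1500 mg = 1500 mg.
cepazumab: ≥ 45 mL/min → 100% of 150 mg = 150 mg.
Total = 1500 + 150 = 1650 mg.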